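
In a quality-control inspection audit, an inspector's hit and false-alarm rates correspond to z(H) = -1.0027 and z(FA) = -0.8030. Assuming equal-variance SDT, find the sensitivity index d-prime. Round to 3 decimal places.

d' = z(H) − z(FA) = -1.0027 − (-0.8030) = -0.1997

d-prime = -0.200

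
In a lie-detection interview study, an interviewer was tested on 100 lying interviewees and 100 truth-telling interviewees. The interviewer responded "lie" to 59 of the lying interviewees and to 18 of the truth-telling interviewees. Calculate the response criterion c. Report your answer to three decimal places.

H = 59/100 = 0.5900
FA = 18/100 = 0.1800
Φ⁻¹(H) = Φ⁻¹(0.5900) = 0.2275
Φ⁻¹(FA) = Φ⁻¹(0.1800) = -0.9154
c = −½·[z(H) + z(FA)] = −0.5 × (0.2275 + (-0.9154)) = 0.34395
c > 0: the interviewer has a conservative response bias.

c = 0.344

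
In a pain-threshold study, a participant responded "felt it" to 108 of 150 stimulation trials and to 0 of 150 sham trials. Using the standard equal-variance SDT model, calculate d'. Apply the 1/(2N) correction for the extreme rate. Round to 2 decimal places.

d' = 3.30

The false-alarm rate is 0/150 = 0, so apply the 1/(2N) correction: FA → 1/(2·150) = 0.00333.
z(H) = z(0.72000) = 0.583
z(FA) = z(0.00333) = -2.713
d' = 0.583 − (-2.713) = 3.296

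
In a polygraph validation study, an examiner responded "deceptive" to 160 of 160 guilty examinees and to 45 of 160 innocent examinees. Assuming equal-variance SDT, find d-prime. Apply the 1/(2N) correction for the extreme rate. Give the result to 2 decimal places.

The hit rate is 160/160 = 1, so apply the 1/(2N) correction: H → 1 − 1/(2·160) = 0.99687.
z(H) = z(0.99687) = 2.734
z(FA) = z(0.28125) = -0.579
d' = 2.734 − (-0.579) = 3.313

d-prime = 3.31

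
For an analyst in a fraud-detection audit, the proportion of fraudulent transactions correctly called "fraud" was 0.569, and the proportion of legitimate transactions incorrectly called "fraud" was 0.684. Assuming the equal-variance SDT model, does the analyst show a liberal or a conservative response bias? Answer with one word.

z(H) = 0.174, z(FA) = 0.479
c = −½·(z(H) + z(FA)) = -0.3265
c < 0 → liberal criterion (biased toward responding “yes”).

liberal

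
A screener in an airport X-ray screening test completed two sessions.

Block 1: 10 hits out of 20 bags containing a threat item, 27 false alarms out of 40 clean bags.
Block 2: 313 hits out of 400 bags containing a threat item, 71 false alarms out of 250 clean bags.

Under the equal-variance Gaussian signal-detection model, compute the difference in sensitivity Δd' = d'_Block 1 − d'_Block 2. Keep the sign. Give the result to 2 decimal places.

Δd' = -1.81

Block 1: z(0.5000) = 0.000, z(0.6750) = 0.454, d' = -0.454
Block 2: z(0.7825) = 0.781, z(0.2840) = -0.571, d' = 1.352
Δd' = d'_Block 1 − d'_Block 2 = -0.454 − 1.352 = -1.806
Block 2 has the higher sensitivity.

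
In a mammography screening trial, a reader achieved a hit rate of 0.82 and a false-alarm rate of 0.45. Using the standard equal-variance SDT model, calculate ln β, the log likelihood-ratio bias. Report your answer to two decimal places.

ln β = -0.41

z(H) = 0.915
z(FA) = -0.126
ln β = −½·[z(H)² − z(FA)²] = −0.5 × (0.837 − 0.016) = -0.4105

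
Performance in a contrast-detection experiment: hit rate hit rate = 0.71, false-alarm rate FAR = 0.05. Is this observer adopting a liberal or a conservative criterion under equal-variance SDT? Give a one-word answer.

z(H) = 0.553, z(FA) = -1.645
c = −½·(z(H) + z(FA)) = 0.546
c > 0 → conservative criterion (biased toward responding “no”).

conservative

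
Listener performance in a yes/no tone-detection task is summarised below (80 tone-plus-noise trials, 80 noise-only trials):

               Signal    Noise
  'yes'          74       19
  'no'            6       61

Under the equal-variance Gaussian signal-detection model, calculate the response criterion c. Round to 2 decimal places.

H = 74/80 = 0.9250
FA = 19/80 = 0.2375
z(0.9250) = 1.440, z(0.2375) = -0.714
c = −½·[z(H) + z(FA)] = −0.5 × (1.440 + (-0.714)) = -0.363
c < 0: the listener has a liberal response bias.

c = -0.36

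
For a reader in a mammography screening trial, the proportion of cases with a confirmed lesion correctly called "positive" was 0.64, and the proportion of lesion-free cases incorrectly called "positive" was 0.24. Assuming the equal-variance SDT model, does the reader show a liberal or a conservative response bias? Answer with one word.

conservative

z(H) = 0.358, z(FA) = -0.706
c = −½·(z(H) + z(FA)) = 0.174
c > 0 → conservative criterion (biased toward responding “no”).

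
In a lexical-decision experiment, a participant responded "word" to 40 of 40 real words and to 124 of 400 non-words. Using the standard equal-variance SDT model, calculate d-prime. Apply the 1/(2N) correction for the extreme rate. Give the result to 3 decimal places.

The hit rate is 40/40 = 1, so apply the 1/(2N) correction: H → 1 − 1/(2·40) = 0.98750.
z(H) = z(0.98750) = 2.2414
z(FA) = z(0.31000) = -0.4959
d' = 2.2414 − (-0.4959) = 2.7373

d-prime = 2.737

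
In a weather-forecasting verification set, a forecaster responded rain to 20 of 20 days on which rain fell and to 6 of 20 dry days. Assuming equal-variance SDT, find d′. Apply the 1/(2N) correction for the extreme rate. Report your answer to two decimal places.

d′ = 2.48

The hit rate is 20/20 = 1, so apply the 1/(2N) correction: H → 1 − 1/(2·20) = 0.97500.
z(H) = z(0.97500) = 1.960
z(FA) = z(0.30000) = -0.524
d' = 1.960 − (-0.524) = 2.484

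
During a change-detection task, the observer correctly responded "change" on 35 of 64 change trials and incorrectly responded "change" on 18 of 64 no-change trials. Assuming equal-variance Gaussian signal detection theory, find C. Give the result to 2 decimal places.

H = 35/64 = 0.5469
FA = 18/64 = 0.2812
z(H) = 0.1178
z(FA) = -0.5793
c = −½·[z(H) + z(FA)] = −0.5 × (0.1178 + (-0.5793)) = 0.23075
c > 0: the observer has a conservative response bias.

C = 0.23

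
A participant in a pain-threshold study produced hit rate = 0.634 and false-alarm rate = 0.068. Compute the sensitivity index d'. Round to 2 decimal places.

Φ⁻¹(0.634) = 0.3425, Φ⁻¹(0.068) = -1.4909
d' = z(H) − z(FA) = 0.3425 − (-1.4909) = 1.8334

d' = 1.83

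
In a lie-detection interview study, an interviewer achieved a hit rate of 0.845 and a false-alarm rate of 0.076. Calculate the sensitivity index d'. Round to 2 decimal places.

z(0.845) = 1.0152, z(0.076) = -1.4325
d' = z(H) − z(FA) = 1.0152 − (-1.4325) = 2.4477

d' = 2.45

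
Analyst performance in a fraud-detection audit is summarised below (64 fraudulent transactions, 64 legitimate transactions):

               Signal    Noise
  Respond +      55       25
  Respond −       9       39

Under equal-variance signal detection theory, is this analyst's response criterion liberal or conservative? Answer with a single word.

z(H) = 1.078, z(FA) = -0.278
c = −½·(z(H) + z(FA)) = -0.400
c < 0 → liberal criterion (biased toward responding “yes”).

liberal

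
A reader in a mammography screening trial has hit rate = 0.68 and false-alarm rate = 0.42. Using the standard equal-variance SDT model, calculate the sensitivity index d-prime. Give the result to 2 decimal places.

d-prime = 0.67

Φ⁻¹(0.68) = 0.4677, Φ⁻¹(0.42) = -0.2019
d' = z(H) − z(FA) = 0.4677 − (-0.2019) = 0.6696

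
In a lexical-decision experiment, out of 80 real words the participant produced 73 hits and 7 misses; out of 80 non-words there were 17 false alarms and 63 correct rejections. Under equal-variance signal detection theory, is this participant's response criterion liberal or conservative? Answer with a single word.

z(H) = 1.356, z(FA) = -0.798
c = −½·(z(H) + z(FA)) = -0.279
c < 0 → liberal criterion (biased toward responding “yes”).

liberal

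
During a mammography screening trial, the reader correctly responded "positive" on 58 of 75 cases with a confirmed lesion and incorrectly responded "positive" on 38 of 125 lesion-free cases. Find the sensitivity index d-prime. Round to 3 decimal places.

d-prime = 1.263

H = 58/75 = 0.7733
FA = 38/125 = 0.3040
Φ⁻¹(H) = Φ⁻¹(0.7733) = 0.7498
Φ⁻¹(FA) = Φ⁻¹(0.3040) = -0.5129
d' = z(H) − z(FA) = 0.7498 − (-0.5129) = 1.2627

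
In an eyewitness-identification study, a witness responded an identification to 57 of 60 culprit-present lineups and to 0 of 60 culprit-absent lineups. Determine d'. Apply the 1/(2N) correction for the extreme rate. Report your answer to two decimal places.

The false-alarm rate is 0/60 = 0, so apply the 1/(2N) correction: FA → 1/(2·60) = 0.00833.
z(H) = z(0.95000) = 1.645
z(FA) = z(0.00833) = -2.394
d' = 1.645 − (-2.394) = 4.039

d' = 4.04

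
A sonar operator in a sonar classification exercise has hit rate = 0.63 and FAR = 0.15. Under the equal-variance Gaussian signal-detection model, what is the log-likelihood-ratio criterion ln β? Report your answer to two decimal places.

ln β = 0.48

z(H) = 0.332
z(FA) = -1.036
ln β = −½·[z(H)² − z(FA)²] = −0.5 × (0.110 − 1.073) = 0.4815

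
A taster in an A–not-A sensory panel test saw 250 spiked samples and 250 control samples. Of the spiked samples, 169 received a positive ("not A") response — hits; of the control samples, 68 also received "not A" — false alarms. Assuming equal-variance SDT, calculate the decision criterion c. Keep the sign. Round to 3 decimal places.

H = 169/250 = 0.6760
FA = 68/250 = 0.2720
z(H) = 0.4565
z(FA) = -0.6068
c = −½·[z(H) + z(FA)] = −0.5 × (0.4565 + (-0.6068)) = 0.07515
c > 0: the taster has a conservative response bias.

c = 0.075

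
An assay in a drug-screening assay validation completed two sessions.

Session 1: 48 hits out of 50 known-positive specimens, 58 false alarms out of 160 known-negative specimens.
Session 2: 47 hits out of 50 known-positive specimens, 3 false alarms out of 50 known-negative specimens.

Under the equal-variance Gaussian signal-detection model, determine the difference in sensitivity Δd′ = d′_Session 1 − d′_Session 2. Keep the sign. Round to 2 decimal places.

Δd′ = -1.01

Session 1: z(0.9600) = 1.751, z(0.3625) = -0.352, d' = 2.103
Session 2: z(0.9400) = 1.555, z(0.0600) = -1.555, d' = 3.110
Δd' = d'_Session 1 − d'_Session 2 = 2.103 − 3.110 = -1.007
Session 2 has the higher sensitivity.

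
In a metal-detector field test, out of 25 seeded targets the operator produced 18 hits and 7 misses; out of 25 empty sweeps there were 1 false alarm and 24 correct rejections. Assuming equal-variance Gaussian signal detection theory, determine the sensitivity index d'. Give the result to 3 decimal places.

d' = 2.334

H = 18/25 = 0.7200
FA = 1/25 = 0.0400
z(H) = z(0.7200) = 0.5828
z(FA) = z(0.0400) = -1.7507
d' = z(H) − z(FA) = 0.5828 − (-1.7507) = 2.3335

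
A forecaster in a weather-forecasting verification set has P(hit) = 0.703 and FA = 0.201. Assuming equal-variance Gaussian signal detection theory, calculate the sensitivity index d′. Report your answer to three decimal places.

d′ = 1.371

Φ⁻¹(H) = 0.5330
Φ⁻¹(FA) = -0.8381
d' = z(H) − z(FA) = 0.5330 − (-0.8381) = 1.3711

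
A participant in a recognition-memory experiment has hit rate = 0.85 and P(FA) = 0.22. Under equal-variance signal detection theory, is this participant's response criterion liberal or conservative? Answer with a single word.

z(H) = 1.036, z(FA) = -0.772
c = −½·(z(H) + z(FA)) = -0.132
c < 0 → liberal criterion (biased toward responding “yes”).

liberal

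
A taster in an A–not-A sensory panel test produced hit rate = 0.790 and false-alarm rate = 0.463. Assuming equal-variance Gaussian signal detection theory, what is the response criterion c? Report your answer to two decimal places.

c = -0.36

z(0.790) = 0.806, z(0.463) = -0.093
c = −½·[z(H) + z(FA)] = −0.5 × (0.806 + (-0.093)) = -0.3565
c < 0: the taster has a liberal response bias.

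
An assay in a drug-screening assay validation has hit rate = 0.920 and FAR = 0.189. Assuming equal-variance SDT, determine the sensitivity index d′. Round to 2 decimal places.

Φ⁻¹(0.920) = 1.4051, Φ⁻¹(0.189) = -0.8816
d' = z(H) − z(FA) = 1.4051 − (-0.8816) = 2.2867

d′ = 2.29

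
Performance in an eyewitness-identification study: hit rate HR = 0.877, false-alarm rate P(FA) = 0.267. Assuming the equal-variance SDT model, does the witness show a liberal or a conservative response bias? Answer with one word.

z(H) = 1.160, z(FA) = -0.622
c = −½·(z(H) + z(FA)) = -0.269
c < 0 → liberal criterion (biased toward responding “yes”).

liberal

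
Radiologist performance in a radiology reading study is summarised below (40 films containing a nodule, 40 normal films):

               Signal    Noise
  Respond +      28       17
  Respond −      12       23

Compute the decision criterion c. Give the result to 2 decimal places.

H = 28/40 = 0.7000
FA = 17/40 = 0.4250
z(H) = z(0.7000) = 0.5244
z(FA) = z(0.4250) = -0.1891
c = −½·[z(H) + z(FA)] = −0.5 × (0.5244 + (-0.1891)) = -0.16765

c = -0.17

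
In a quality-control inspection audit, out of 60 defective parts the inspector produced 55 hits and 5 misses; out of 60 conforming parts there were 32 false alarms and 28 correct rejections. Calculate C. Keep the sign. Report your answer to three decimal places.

H = 55/60 = 0.9167
FA = 32/60 = 0.5333
z(H) = z(0.9167) = 1.3832
z(FA) = z(0.5333) = 0.0836
c = −½·[z(H) + z(FA)] = −0.5 × (1.3832 + 0.0836) = -0.7334
c < 0: the inspector has a liberal response bias.

C = -0.733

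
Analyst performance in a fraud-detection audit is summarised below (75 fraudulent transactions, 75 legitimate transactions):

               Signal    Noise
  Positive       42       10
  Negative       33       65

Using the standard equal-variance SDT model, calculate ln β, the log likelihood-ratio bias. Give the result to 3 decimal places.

H = 42/75 = 0.5600
FA = 10/75 = 0.1333
z(H) = 0.1510
z(FA) = -1.1109
ln β = −½·[z(H)² − z(FA)²] = −0.5 × (0.0228 − 1.2341) = 0.60565

ln β = 0.606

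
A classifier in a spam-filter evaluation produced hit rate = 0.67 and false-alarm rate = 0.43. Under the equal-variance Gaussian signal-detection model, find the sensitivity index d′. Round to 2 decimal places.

d′ = 0.62

Φ⁻¹(0.67) = 0.4399, Φ⁻¹(0.43) = -0.1764
d' = z(H) − z(FA) = 0.4399 − (-0.1764) = 0.6163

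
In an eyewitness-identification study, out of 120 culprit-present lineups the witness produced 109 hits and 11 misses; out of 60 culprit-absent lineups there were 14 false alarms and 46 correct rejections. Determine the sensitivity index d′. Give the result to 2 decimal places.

H = 109/120 = 0.9083
FA = 14/60 = 0.2333
z(H) = z(0.9083) = 1.3304
z(FA) = z(0.2333) = -0.7280
d' = z(H) − z(FA) = 1.3304 − (-0.7280) = 2.0584

d′ = 2.06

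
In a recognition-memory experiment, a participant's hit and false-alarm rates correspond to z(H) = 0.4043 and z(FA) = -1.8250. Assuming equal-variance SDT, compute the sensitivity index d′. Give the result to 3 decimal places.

d' = z(H) − z(FA) = 0.4043 − (-1.8250) = 2.2293

d′ = 2.229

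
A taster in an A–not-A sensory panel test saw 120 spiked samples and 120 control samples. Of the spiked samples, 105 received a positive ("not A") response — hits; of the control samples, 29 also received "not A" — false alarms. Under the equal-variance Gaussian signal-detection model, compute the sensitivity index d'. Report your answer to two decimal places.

H = 105/120 = 0.8750
FA = 29/120 = 0.2417
Φ⁻¹(0.8750) = 1.1503, Φ⁻¹(0.2417) = -0.7008
d' = z(H) − z(FA) = 1.1503 − (-0.7008) = 1.8511

d' = 1.85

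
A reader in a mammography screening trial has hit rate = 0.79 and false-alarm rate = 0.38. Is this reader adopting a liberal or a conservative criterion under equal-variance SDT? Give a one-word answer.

z(H) = 0.806, z(FA) = -0.305
c = −½·(z(H) + z(FA)) = -0.2505
c < 0 → liberal criterion (biased toward responding “yes”).

liberal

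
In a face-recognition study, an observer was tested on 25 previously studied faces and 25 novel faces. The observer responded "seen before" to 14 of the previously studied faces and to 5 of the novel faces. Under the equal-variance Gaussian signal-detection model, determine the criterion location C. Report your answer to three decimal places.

H = 14/25 = 0.5600
FA = 5/25 = 0.2000
z(H) = z(0.5600) = 0.1510
z(FA) = z(0.2000) = -0.8416
c = −½·[z(H) + z(FA)] = −0.5 × (0.1510 + (-0.8416)) = 0.3453

C = 0.345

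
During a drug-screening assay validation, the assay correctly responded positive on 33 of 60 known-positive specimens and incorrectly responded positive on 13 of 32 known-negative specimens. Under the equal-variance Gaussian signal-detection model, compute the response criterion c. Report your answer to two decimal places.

H = 33/60 = 0.5500
FA = 13/32 = 0.4062
Φ⁻¹(H) = 0.126
Φ⁻¹(FA) = -0.237
c = −½·[z(H) + z(FA)] = −0.5 × (0.126 + (-0.237)) = 0.0555
c > 0: the assay has a conservative response bias.

c = 0.06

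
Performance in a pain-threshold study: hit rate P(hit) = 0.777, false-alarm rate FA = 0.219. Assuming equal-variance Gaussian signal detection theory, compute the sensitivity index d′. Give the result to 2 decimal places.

d′ = 1.54

z(H) = z(0.777) = 0.7621
z(FA) = z(0.219) = -0.7756
d' = z(H) − z(FA) = 0.7621 − (-0.7756) = 1.5377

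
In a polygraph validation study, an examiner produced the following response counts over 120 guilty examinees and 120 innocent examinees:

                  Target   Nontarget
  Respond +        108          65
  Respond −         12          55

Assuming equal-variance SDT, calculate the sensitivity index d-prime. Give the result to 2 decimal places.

H = 108/120 = 0.9000
FA = 65/120 = 0.5417
Φ⁻¹(0.9000) = 1.282, Φ⁻¹(0.5417) = 0.105
d' = z(H) − z(FA) = 1.282 − 0.105 = 1.177

d-prime = 1.18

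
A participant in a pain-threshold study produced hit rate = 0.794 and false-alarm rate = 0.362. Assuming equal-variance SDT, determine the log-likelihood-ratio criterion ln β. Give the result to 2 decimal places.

Φ⁻¹(H) = Φ⁻¹(0.794) = 0.820
Φ⁻¹(FA) = Φ⁻¹(0.362) = -0.353
ln β = −½·[z(H)² − z(FA)²] = −0.5 × (0.672 − 0.125) = -0.2735

ln β = -0.27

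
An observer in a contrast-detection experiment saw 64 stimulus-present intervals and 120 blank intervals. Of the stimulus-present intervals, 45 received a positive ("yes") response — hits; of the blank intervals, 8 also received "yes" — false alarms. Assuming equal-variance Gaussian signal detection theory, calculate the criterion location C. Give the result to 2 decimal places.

C = 0.48

H = 45/64 = 0.7031
FA = 8/120 = 0.0667
Φ⁻¹(0.7031) = 0.533, Φ⁻¹(0.0667) = -1.501
c = −½·[z(H) + z(FA)] = −0.5 × (0.533 + (-1.501)) = 0.484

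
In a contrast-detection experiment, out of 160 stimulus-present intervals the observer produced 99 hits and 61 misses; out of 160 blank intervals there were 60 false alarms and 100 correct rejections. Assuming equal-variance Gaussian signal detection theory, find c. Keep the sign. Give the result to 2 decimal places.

c = 0.01

H = 99/160 = 0.6188
FA = 60/160 = 0.3750
Φ⁻¹(H) = 0.3023
Φ⁻¹(FA) = -0.3186
c = −½·[z(H) + z(FA)] = −0.5 × (0.3023 + (-0.3186)) = 0.00815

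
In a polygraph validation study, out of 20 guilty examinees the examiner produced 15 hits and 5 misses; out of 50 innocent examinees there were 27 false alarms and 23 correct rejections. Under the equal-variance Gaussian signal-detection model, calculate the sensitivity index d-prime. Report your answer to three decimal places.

d-prime = 0.574

H = 15/20 = 0.7500
FA = 27/50 = 0.5400
z(H) = 0.6745
z(FA) = 0.1004
d' = z(H) − z(FA) = 0.6745 − 0.1004 = 0.5741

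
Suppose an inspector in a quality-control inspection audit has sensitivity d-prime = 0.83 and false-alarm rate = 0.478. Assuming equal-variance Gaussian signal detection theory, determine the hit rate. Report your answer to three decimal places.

hit rate = 0.781

z(false-alarm rate) = z(0.478) = -0.0552
z(H) = z(FA) + d' = -0.0552 + 0.83 = 0.7748
hit rate = Φ(0.7748) = 0.7808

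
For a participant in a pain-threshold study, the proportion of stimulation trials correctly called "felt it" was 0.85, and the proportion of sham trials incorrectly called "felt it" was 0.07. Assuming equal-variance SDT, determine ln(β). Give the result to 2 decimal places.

z(0.85) = 1.036, z(0.07) = -1.476
ln β = −½·[z(H)² − z(FA)²] = −0.5 × (1.073 − 2.179) = 0.553

ln β = 0.55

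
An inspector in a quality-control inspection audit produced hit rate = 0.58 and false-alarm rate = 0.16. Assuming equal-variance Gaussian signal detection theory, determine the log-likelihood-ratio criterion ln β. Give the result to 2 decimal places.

ln β = 0.47

z(H) = 0.202
z(FA) = -0.994
ln β = −½·[z(H)² − z(FA)²] = −0.5 × (0.041 − 0.988) = 0.4735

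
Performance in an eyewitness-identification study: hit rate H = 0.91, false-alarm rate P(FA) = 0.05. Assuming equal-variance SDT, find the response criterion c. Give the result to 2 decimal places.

c = 0.15

z(H) = z(0.91) = 1.3408
z(FA) = z(0.05) = -1.6449
c = −½·[z(H) + z(FA)] = −0.5 × (1.3408 + (-1.6449)) = 0.15205
c > 0: the witness has a conservative response bias.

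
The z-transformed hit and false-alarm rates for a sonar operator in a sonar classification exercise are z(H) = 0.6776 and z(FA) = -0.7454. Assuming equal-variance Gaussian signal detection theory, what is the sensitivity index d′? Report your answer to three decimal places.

d′ = 1.423

d' = z(H) − z(FA) = 0.6776 − (-0.7454) = 1.4230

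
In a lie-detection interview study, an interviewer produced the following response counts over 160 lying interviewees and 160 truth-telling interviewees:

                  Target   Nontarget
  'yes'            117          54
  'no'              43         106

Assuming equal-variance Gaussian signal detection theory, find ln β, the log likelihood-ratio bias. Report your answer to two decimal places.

H = 117/160 = 0.7312
FA = 54/160 = 0.3375
Φ⁻¹(H) = Φ⁻¹(0.7312) = 0.616
Φ⁻¹(FA) = Φ⁻¹(0.3375) = -0.419
ln β = −½·[z(H)² − z(FA)²] = −0.5 × (0.379 − 0.176) = -0.1015

ln β = -0.10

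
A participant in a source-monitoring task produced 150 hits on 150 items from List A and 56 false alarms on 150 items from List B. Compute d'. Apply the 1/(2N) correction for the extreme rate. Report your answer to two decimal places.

d' = 3.04

The hit rate is 150/150 = 1, so apply the 1/(2N) correction: H → 1 − 1/(2·150) = 0.99667.
z(H) = z(0.99667) = 2.713
z(FA) = z(0.37333) = -0.323
d' = 2.713 − (-0.323) = 3.036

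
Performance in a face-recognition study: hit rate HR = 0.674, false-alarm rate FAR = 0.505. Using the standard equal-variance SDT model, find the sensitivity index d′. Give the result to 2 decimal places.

z(H) = z(0.674) = 0.451
z(FA) = z(0.505) = 0.013
d' = z(H) − z(FA) = 0.451 − 0.013 = 0.438

d′ = 0.44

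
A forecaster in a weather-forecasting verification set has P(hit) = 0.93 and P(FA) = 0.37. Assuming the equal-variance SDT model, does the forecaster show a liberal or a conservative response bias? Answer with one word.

z(H) = 1.476, z(FA) = -0.332
c = −½·(z(H) + z(FA)) = -0.572
c < 0 → liberal criterion (biased toward responding “yes”).

liberal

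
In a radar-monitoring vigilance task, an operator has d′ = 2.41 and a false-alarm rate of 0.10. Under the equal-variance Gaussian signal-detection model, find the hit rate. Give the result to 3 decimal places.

hit rate = 0.870

z(false-alarm rate) = z(0.10) = -1.2816
z(H) = z(FA) + d' = -1.2816 + 2.41 = 1.1284
hit rate = Φ(1.1284) = 0.8704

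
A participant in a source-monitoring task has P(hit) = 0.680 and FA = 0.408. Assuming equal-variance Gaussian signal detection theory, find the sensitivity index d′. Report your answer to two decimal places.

Φ⁻¹(0.680) = 0.4677, Φ⁻¹(0.408) = -0.2327
d' = z(H) − z(FA) = 0.4677 − (-0.2327) = 0.7004

d′ = 0.70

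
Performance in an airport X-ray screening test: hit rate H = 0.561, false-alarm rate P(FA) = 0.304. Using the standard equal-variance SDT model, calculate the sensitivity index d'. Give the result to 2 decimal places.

d' = 0.67

z(H) = 0.1535
z(FA) = -0.5129
d' = z(H) − z(FA) = 0.1535 − (-0.5129) = 0.6664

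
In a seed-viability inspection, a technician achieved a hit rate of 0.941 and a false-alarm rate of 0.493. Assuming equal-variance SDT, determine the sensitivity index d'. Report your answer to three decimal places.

z(H) = z(0.941) = 1.5632
z(FA) = z(0.493) = -0.0175
d' = z(H) − z(FA) = 1.5632 − (-0.0175) = 1.5807

d' = 1.581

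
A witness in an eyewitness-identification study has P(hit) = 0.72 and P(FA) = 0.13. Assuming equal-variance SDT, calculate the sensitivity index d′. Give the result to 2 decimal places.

d′ = 1.71

z(0.72) = 0.5828, z(0.13) = -1.1264
d' = z(H) − z(FA) = 0.5828 − (-1.1264) = 1.7092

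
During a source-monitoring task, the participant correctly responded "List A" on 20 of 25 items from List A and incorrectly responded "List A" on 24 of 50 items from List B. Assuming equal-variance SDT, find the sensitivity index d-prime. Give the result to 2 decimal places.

d-prime = 0.89

H = 20/25 = 0.8000
FA = 24/50 = 0.4800
z(H) = 0.842
z(FA) = -0.050
d' = z(H) − z(FA) = 0.842 − (-0.050) = 0.892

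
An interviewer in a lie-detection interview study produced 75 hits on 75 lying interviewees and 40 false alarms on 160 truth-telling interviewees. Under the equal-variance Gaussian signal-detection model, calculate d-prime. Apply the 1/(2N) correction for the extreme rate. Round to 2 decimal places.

The hit rate is 75/75 = 1, so apply the 1/(2N) correction: H → 1 − 1/(2·75) = 0.99333.
z(H) = z(0.99333) = 2.475
z(FA) = z(0.25000) = -0.674
d' = 2.475 − (-0.674) = 3.149

d-prime = 3.15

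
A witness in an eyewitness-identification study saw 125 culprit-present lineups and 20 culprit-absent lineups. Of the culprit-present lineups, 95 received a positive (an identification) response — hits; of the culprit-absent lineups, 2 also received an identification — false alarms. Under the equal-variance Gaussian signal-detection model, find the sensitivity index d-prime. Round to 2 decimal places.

d-prime = 1.99

H = 95/125 = 0.7600
FA = 2/20 = 0.1000
Φ⁻¹(H) = 0.7063
Φ⁻¹(FA) = -1.2816
d' = z(H) − z(FA) = 0.7063 − (-1.2816) = 1.9879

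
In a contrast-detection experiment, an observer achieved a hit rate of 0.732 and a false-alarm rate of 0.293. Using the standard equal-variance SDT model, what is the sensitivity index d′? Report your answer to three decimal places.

d′ = 1.164

z(0.732) = 0.6189, z(0.293) = -0.5446
d' = z(H) − z(FA) = 0.6189 − (-0.5446) = 1.1635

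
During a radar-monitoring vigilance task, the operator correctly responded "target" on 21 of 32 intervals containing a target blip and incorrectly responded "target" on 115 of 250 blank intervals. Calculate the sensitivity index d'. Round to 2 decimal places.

H = 21/32 = 0.6562
FA = 115/250 = 0.4600
z(0.6562) = 0.402, z(0.4600) = -0.100
d' = z(H) − z(FA) = 0.402 − (-0.100) = 0.502

d' = 0.50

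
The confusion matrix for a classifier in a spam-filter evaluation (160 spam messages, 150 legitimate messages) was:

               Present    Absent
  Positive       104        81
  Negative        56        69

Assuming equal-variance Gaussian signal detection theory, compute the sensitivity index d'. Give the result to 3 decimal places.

H = 104/160 = 0.6500
FA = 81/150 = 0.5400
z(H) = z(0.6500) = 0.3853
z(FA) = z(0.5400) = 0.1004
d' = z(H) − z(FA) = 0.3853 − 0.1004 = 0.2849

d' = 0.285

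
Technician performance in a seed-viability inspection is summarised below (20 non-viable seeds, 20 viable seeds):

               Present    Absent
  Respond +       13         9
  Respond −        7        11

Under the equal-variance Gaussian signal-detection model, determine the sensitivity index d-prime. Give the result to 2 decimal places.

H = 13/20 = 0.6500
FA = 9/20 = 0.4500
z(H) = z(0.6500) = 0.3853
z(FA) = z(0.4500) = -0.1257
d' = z(H) − z(FA) = 0.3853 − (-0.1257) = 0.5110

d-prime = 0.51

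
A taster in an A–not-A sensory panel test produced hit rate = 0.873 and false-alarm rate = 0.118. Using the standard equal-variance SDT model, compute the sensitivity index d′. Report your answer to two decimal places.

d′ = 2.33

z(H) = z(0.873) = 1.1407
z(FA) = z(0.118) = -1.1850
d' = z(H) − z(FA) = 1.1407 − (-1.1850) = 2.3257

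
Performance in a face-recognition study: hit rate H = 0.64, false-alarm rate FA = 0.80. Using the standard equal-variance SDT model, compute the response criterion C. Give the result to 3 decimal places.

C = -0.600

z(0.64) = 0.3585, z(0.80) = 0.8416
c = −½·[z(H) + z(FA)] = −0.5 × (0.3585 + 0.8416) = -0.60005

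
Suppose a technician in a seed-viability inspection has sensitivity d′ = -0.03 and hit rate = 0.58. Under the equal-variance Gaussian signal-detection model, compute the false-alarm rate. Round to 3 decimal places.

z(hit rate) = z(0.58) = 0.2019
z(FA) = z(H) − d' = 0.2019 − (-0.03) = 0.2319
false-alarm rate = Φ(0.2319) = 0.5917

false-alarm rate = 0.592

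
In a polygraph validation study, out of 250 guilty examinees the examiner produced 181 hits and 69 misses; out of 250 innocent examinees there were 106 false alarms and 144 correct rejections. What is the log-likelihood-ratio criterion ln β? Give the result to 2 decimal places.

ln β = -0.16

H = 181/250 = 0.7240
FA = 106/250 = 0.4240
z(0.7240) = 0.595, z(0.4240) = -0.192
ln β = −½·[z(H)² − z(FA)²] = −0.5 × (0.354 − 0.037) = -0.1585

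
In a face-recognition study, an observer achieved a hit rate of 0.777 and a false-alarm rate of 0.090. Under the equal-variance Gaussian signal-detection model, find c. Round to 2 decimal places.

z(H) = z(0.777) = 0.762
z(FA) = z(0.090) = -1.341
c = −½·[z(H) + z(FA)] = −0.5 × (0.762 + (-1.341)) = 0.2895

c = 0.29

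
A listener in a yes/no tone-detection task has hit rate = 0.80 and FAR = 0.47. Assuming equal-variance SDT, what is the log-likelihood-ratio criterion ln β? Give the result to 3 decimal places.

z(H) = 0.8416
z(FA) = -0.0753
ln β = −½·[z(H)² − z(FA)²] = −0.5 × (0.7083 − 0.0057) = -0.3513

ln β = -0.351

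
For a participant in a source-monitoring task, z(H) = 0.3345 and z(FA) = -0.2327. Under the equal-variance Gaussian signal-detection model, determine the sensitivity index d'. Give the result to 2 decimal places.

d' = 0.57

d' = z(H) − z(FA) = 0.3345 − (-0.2327) = 0.5672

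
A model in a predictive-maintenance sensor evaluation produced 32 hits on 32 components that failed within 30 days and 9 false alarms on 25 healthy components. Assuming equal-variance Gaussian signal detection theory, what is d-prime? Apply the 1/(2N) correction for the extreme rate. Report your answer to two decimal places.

d-prime = 2.51

The hit rate is 32/32 = 1, so apply the 1/(2N) correction: H → 1 − 1/(2·32) = 0.98438.
z(H) = z(0.98438) = 2.154
z(FA) = z(0.36000) = -0.358
d' = 2.154 − (-0.358) = 2.512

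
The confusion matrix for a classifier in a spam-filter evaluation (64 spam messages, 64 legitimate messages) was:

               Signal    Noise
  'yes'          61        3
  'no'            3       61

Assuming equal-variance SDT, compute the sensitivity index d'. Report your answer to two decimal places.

H = 61/64 = 0.9531
FA = 3/64 = 0.0469
z(H) = 1.6757
z(FA) = -1.6757
d' = z(H) − z(FA) = 1.6757 − (-1.6757) = 3.3514

d' = 3.35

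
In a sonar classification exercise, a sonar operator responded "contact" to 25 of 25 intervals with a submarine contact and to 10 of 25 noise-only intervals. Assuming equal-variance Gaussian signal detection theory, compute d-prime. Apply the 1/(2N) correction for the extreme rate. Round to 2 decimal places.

The hit rate is 25/25 = 1, so apply the 1/(2N) correction: H → 1 − 1/(2·25) = 0.98000.
z(H) = z(0.98000) = 2.054
z(FA) = z(0.40000) = -0.253
d' = 2.054 − (-0.253) = 2.307

d-prime = 2.31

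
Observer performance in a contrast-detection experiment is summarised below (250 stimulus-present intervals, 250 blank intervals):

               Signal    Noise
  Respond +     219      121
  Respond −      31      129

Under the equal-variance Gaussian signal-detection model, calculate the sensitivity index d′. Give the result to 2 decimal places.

d′ = 1.20

H = 219/250 = 0.8760
FA = 121/250 = 0.4840
z(0.8760) = 1.1552, z(0.4840) = -0.0401
d' = z(H) − z(FA) = 1.1552 − (-0.0401) = 1.1953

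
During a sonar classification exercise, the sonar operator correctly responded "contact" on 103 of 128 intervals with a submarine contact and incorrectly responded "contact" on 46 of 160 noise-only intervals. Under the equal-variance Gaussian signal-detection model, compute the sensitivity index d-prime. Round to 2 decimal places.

d-prime = 1.42

H = 103/128 = 0.8047
FA = 46/160 = 0.2875
z(H) = z(0.8047) = 0.859
z(FA) = z(0.2875) = -0.561
d' = z(H) − z(FA) = 0.859 − (-0.561) = 1.420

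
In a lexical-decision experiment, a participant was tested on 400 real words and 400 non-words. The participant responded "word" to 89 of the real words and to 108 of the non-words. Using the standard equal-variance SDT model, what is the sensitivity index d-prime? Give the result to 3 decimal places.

d-prime = -0.151

H = 89/400 = 0.2225
FA = 108/400 = 0.2700
Φ⁻¹(0.2225) = -0.7638, Φ⁻¹(0.2700) = -0.6128
d' = z(H) − z(FA) = -0.7638 − (-0.6128) = -0.1510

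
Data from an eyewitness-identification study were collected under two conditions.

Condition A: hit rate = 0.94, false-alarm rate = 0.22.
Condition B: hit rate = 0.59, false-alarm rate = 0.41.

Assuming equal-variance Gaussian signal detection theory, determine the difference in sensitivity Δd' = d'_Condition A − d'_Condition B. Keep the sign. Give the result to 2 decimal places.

Condition A: z(0.94) = 1.555, z(0.22) = -0.772, d' = 2.327
Condition B: z(0.59) = 0.228, z(0.41) = -0.228, d' = 0.456
Δd' = d'_Condition A − d'_Condition B = 2.327 − 0.456 = 1.871
Condition A has the higher sensitivity.

Δd' = 1.87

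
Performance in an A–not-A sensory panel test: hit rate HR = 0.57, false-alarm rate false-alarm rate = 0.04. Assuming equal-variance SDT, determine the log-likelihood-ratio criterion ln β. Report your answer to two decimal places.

z(H) = z(0.57) = 0.176
z(FA) = z(0.04) = -1.751
ln β = −½·[z(H)² − z(FA)²] = −0.5 × (0.031 − 3.066) = 1.5175

ln β = 1.52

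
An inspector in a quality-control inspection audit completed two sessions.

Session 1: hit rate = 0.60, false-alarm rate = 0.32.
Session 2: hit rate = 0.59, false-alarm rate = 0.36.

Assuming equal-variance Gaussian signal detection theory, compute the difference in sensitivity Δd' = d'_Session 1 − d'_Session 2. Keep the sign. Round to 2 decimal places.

Δd' = 0.14

Session 1: z(0.60) = 0.253, z(0.32) = -0.468, d' = 0.721
Session 2: z(0.59) = 0.228, z(0.36) = -0.358, d' = 0.586
Δd' = d'_Session 1 − d'_Session 2 = 0.721 − 0.586 = 0.135
Session 1 has the higher sensitivity.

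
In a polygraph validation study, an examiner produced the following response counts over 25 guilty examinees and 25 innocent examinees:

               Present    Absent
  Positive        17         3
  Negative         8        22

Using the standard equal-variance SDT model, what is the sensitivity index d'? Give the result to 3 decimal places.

d' = 1.643

H = 17/25 = 0.6800
FA = 3/25 = 0.1200
z(H) = 0.4677
z(FA) = -1.1750
d' = z(H) − z(FA) = 0.4677 − (-1.1750) = 1.6427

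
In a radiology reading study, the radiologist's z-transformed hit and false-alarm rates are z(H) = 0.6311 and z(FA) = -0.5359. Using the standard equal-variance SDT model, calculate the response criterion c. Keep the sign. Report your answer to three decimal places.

c = −½·[z(H) + z(FA)] = −½·(0.6311 + (-0.5359)) = -0.0476
c < 0: the radiologist has a liberal response bias.

c = -0.048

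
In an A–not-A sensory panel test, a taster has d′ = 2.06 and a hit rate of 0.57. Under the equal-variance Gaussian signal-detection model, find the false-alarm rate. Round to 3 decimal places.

false-alarm rate = 0.030

z(hit rate) = z(0.57) = 0.1764
z(FA) = z(H) − d' = 0.1764 − 2.06 = -1.8836
false-alarm rate = Φ(-1.8836) = 0.0298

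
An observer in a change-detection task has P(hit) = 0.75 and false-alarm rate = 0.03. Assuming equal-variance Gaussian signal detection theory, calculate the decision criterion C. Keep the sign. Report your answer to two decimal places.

C = 0.60

Φ⁻¹(0.75) = 0.674, Φ⁻¹(0.03) = -1.881
c = −½·[z(H) + z(FA)] = −0.5 × (0.674 + (-1.881)) = 0.6035
c > 0: the observer has a conservative response bias.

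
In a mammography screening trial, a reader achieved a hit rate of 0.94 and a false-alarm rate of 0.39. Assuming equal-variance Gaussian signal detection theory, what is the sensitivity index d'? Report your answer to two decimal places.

d' = 1.83

z(0.94) = 1.5548, z(0.39) = -0.2793
d' = z(H) − z(FA) = 1.5548 − (-0.2793) = 1.8341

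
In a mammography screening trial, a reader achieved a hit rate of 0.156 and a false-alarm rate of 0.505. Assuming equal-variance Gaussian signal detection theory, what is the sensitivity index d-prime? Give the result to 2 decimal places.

d-prime = -1.02

z(0.156) = -1.0110, z(0.505) = 0.0125
d' = z(H) − z(FA) = -1.0110 − 0.0125 = -1.0235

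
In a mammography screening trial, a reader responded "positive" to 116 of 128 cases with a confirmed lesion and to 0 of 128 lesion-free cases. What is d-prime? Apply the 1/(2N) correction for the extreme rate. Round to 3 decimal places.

The false-alarm rate is 0/128 = 0, so apply the 1/(2N) correction: FA → 1/(2·128) = 0.00391.
z(H) = z(0.90625) = 1.3180
z(FA) = z(0.00391) = -2.6597
d' = 1.3180 − (-2.6597) = 3.9777

d-prime = 3.978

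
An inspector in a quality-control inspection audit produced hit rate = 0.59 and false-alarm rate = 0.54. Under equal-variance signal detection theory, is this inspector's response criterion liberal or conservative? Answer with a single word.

liberal

z(H) = 0.228, z(FA) = 0.100
c = −½·(z(H) + z(FA)) = -0.164
c < 0 → liberal criterion (biased toward responding “yes”).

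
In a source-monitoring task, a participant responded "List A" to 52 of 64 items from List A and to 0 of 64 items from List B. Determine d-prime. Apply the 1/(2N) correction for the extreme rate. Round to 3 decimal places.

The false-alarm rate is 0/64 = 0, so apply the 1/(2N) correction: FA → 1/(2·64) = 0.00781.
z(H) = z(0.81250) = 0.8871
z(FA) = z(0.00781) = -2.4177
d' = 0.8871 − (-2.4177) = 3.3048

d-prime = 3.305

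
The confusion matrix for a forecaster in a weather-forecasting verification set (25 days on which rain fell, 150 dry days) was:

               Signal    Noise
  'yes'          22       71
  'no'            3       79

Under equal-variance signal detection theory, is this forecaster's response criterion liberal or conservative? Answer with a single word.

liberal

z(H) = 1.175, z(FA) = -0.067
c = −½·(z(H) + z(FA)) = -0.554
c < 0 → liberal criterion (biased toward responding “yes”).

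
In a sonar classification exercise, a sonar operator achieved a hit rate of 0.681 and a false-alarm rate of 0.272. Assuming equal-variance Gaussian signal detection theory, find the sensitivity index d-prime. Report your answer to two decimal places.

z(H) = z(0.681) = 0.470
z(FA) = z(0.272) = -0.607
d' = z(H) − z(FA) = 0.470 − (-0.607) = 1.077

d-prime = 1.08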